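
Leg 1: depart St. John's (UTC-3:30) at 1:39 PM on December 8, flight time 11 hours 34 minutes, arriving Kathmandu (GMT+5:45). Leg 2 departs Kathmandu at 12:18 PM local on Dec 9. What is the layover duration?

1 hour 50 minutes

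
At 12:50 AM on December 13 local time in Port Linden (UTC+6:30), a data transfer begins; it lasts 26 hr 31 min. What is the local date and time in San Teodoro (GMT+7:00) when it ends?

3:51 AM on December 14

Convert start to UTC: 12:50 AM − 6:30 = 6:20 PM UTC on Dec 12.
Add 26 hours and 31 minutes duration → 8:51 PM UTC (Dec 13).
San Teodoro is UTC+7:00, so local end time = 8:51 PM + 7:00 = 3:51 AM on Dec 14.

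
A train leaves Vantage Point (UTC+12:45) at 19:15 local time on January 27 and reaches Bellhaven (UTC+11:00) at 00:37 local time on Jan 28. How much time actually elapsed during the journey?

Departure in UTC: 19:15 − 12:45 = 06:30 on Jan 27.
Arrival in UTC: 00:37 − 11:00 = 13:37 on Jan 27.
Elapsed = 13:37 − 06:30 = 7 hours 7 minutes.

7 hours 7 minutes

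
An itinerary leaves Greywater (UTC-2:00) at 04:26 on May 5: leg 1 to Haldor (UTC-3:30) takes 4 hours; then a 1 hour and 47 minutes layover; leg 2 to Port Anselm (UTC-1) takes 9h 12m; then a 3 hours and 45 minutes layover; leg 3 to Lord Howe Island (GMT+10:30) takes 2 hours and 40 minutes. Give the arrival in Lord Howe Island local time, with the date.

Convert departure to UTC: 04:26 + 2:00 = 06:26 UTC on May 5.
Add 4 hours leg 1 → 10:26 UTC.
Add 1 hour and 47 minutes layover in Haldor → 12:13 UTC.
Add 9 hours and 12 minutes leg 2 → 21:25 UTC.
Add 3 hours 45 minutes layover in Port Anselm → 01:10 UTC (May 6).
Add 2 hours and 40 minutes leg 3 → 03:50 UTC.
Lord Howe Island is UTC+10:30, so local arrival = 03:50 + 10:30 = 14:20 on May 6.

14:20 on May 6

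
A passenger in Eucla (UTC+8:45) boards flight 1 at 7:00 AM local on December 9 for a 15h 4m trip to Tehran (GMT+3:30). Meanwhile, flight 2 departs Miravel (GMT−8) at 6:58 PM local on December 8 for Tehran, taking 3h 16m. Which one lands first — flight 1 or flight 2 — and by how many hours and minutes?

Flight 1 in UTC: 7:00 AM − 8:45 = 10:15 PM on Dec 8.
+15 hours 4 minutes → arrive 1:19 PM UTC on Dec 9.
Flight 2 in UTC: 6:58 PM + 8:00 = 2:58 AM on Dec 9.
+3 hours 16 minutes → arrive 6:14 AM UTC on Dec 9.
Flight 2 lands earlier by 7 hours 5 minutes.

the second, by 7 hours 5 minutes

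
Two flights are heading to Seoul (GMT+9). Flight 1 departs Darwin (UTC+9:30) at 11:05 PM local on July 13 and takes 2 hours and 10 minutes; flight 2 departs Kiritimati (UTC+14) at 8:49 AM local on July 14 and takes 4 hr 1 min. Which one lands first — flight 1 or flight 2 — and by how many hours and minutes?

the first, by 7 hours 5 minutes

Flight 1 in UTC: 11:05 PM − 9:30 = 1:35 PM on Jul 13.
+2 hours and 10 minutes → arrive 3:45 PM UTC on Jul 13.
Flight 2 in UTC: 8:49 AM − 14:00 = 6:49 PM on Jul 13.
+4 hours and 1 minute → arrive 10:50 PM UTC on Jul 13.
Flight 1 lands earlier by 7 hours 5 minutes.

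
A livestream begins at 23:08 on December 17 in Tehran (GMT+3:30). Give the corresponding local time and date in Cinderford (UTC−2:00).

17:38 on December 17

In UTC: 23:08 − 3:30 = 19:38 on Dec 17.
Cinderford is UTC−2:00: 19:38 − 2:00 = 17:38 on Dec 17.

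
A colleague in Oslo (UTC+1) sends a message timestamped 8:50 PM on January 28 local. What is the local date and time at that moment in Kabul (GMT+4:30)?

12:20 AM on Jan 29

In UTC: 8:50 PM − 1:00 = 7:50 PM on Jan 28.
Kabul is UTC+4:30: 7:50 PM + 4:30 = 12:20 AM on Jan 29.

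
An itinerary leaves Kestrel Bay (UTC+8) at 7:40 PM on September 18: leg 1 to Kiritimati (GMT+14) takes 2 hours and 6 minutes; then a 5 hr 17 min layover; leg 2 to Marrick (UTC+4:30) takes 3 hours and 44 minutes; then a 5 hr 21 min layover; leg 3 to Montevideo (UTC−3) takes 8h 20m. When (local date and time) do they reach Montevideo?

9:28 AM on September 19

Convert departure to UTC: 7:40 PM − 8:00 = 11:40 AM UTC on Sep 18.
Add 2 hours 6 minutes leg 1 → 1:46 PM UTC.
Add 5 hours and 17 minutes layover in Kiritimati → 7:03 PM UTC.
Add 3 hours 44 minutes leg 2 → 10:47 PM UTC.
Add 5 hours and 21 minutes layover in Marrick → 4:08 AM UTC (Sep 19).
Add 8 hours and 20 minutes leg 3 → 12:28 PM UTC.
Montevideo is UTC−3:00, so local arrival = 12:28 PM − 3:00 = 9:28 AM on Sep 19.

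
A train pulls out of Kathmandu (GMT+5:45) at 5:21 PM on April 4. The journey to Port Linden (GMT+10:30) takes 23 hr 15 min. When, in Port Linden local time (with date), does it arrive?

9:21 PM on April 5

Convert departure to UTC: 5:21 PM − 5:45 = 11:36 AM UTC on Apr 4.
Add 23 hours and 15 minutes travel time → 10:51 AM UTC (Apr 5).
Port Linden is UTC+10:30, so local arrival = 10:51 AM + 10:30 = 9:21 PM on Apr 5.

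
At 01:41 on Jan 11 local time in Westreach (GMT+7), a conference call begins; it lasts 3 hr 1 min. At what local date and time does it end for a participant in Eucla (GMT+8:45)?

Eucla is 1:45 ahead of Westreach.
After 3 hours and 1 minute it is 04:42 in Westreach.
Shift by the zone difference: 04:42 + 1:45 = 06:27 on Jan 11 in Eucla.

06:27 on January 11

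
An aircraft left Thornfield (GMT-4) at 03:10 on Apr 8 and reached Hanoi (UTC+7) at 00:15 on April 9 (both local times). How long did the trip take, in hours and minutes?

Departure in UTC: 03:10 + 4:00 = 07:10 on Apr 8.
Arrival in UTC: 00:15 − 7:00 = 17:15 on Apr 8.
Elapsed = 17:15 − 07:10 = 10 hours 5 minutes.

10 hours 5 minutes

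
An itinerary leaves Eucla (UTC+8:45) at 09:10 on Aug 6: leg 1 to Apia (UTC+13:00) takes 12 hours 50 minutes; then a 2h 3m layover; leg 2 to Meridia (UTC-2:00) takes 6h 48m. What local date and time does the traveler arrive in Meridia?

20:06 on August 6

Convert departure to UTC: 09:10 − 8:45 = 00:25 UTC on Aug 6.
Add 12 hours 50 minutes leg 1 → 13:15 UTC.
Add 2 hours and 3 minutes layover in Apia → 15:18 UTC.
Add 6 hours 48 minutes leg 2 → 22:06 UTC.
Meridia is UTC−2:00, so local arrival = 22:06 − 2:00 = 20:06 on Aug 6.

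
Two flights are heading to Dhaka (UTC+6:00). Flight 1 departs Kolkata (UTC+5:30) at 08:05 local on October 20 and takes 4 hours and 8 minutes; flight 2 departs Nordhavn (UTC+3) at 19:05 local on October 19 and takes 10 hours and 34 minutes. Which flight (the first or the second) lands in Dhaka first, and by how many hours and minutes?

the second, by 4 hours 4 minutes

Flight 1 in UTC: 08:05 − 5:30 = 02:35 on Oct 20.
+4 hours and 8 minutes → arrive 06:43 UTC on Oct 20.
Flight 2 in UTC: 19:05 − 3:00 = 16:05 on Oct 19.
+10 hours and 34 minutes → arrive 02:39 UTC on Oct 20.
Flight 2 lands earlier by 4 hours 4 minutes.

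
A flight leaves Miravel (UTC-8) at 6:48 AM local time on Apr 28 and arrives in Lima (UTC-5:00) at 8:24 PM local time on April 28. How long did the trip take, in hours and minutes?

10 hours 36 minutes

Lima is 3:00 ahead of Miravel.
Clock-face elapsed time (ignoring zones) is 13 hours 36 minutes.
Actual elapsed = 13 hours 36 minutes − 3:00 = 10 hours 36 minutes.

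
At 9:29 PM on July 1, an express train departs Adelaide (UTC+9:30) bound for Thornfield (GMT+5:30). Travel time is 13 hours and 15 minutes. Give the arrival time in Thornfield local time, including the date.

6:44 AM on Jul 2

Thornfield is 4:00 behind Adelaide.
After 13 hours and 15 minutes it is 10:44 AM (Jul 2) in Adelaide.
Shift by the zone difference: 10:44 AM − 4:00 = 6:44 AM on Jul 2 in Thornfield.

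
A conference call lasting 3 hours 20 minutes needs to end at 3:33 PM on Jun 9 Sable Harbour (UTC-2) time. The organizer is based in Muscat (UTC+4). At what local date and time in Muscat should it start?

Target end time in UTC: 3:33 PM + 2:00 = 5:33 PM on Jun 9.
Subtract 3 hours 20 minutes → start 2:13 PM UTC on Jun 9.
Muscat is UTC+4:00: 2:13 PM + 4:00 = 6:13 PM on Jun 9.

6:13 PM on June 9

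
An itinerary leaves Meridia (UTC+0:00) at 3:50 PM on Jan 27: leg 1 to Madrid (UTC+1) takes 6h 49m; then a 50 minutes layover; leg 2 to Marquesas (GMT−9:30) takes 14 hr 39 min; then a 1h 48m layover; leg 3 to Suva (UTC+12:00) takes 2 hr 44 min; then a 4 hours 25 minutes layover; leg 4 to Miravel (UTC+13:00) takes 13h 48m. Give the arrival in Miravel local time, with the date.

Meridia is at UTC+0, so departure is already 3:50 PM UTC on Jan 27.
Add 6 hours and 49 minutes leg 1 → 10:39 PM UTC.
Add 50 minutes layover in Madrid → 11:29 PM UTC.
Add 14 hours and 39 minutes leg 2 → 2:08 PM UTC (Jan 28).
Add 1 hour and 48 minutes layover in Marquesas → 3:56 PM UTC.
Add 2 hours 44 minutes leg 3 → 6:40 PM UTC.
Add 4 hours and 25 minutes layover in Suva → 11:05 PM UTC.
Add 13 hours 48 minutes leg 4 → 12:53 PM UTC (Jan 29).
Miravel is UTC+13:00, so local arrival = 12:53 PM + 13:00 = 1:53 AM on Jan 30.

1:53 AM on Jan 30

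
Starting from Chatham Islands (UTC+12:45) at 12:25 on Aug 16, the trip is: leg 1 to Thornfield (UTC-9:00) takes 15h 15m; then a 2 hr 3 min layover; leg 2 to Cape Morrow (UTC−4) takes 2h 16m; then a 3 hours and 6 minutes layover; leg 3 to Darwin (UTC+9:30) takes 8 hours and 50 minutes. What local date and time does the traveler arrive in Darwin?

16:40 on August 17

Convert departure to UTC: 12:25 − 12:45 = 23:40 UTC on Aug 15.
Add 15 hours 15 minutes leg 1 → 14:55 UTC (Aug 16).
Add 2 hours 3 minutes layover in Thornfield → 16:58 UTC.
Add 2 hours 16 minutes leg 2 → 19:14 UTC.
Add 3 hours 6 minutes layover in Cape Morrow → 22:20 UTC.
Add 8 hours 50 minutes leg 3 → 07:10 UTC (Aug 17).
Darwin is UTC+9:30, so local arrival = 07:10 + 9:30 = 16:40 on Aug 17.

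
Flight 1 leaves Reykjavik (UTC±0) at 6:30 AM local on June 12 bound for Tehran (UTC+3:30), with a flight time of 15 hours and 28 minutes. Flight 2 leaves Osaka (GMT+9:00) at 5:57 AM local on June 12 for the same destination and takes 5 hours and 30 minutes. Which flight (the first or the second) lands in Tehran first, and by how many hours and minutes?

the second, by 19 hours 31 minutes

Flight 1 departs at 6:30 AM UTC (Jun 12).
+15 hours 28 minutes → arrive 9:58 PM UTC on Jun 12.
Flight 2 in UTC: 5:57 AM − 9:00 = 8:57 PM on Jun 11.
+5 hours and 30 minutes → arrive 2:27 AM UTC on Jun 12.
Flight 2 lands earlier by 19 hours 31 minutes.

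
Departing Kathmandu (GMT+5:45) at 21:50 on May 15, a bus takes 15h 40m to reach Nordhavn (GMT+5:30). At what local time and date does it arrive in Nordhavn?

13:15 on May 16

Nordhavn is 0:15 behind Kathmandu.
After 15 hours 40 minutes it is 13:30 (May 16) in Kathmandu.
Shift by the zone difference: 13:30 − 0:15 = 13:15 on May 16 in Nordhavn.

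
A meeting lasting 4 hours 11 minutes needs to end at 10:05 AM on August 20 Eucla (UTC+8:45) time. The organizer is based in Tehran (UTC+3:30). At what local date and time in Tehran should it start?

12:39 AM on August 20

Target end time in UTC: 10:05 AM − 8:45 = 1:20 AM on Aug 20.
Subtract 4 hours 11 minutes → start 9:09 PM UTC on Aug 19.
Tehran is UTC+3:30: 9:09 PM + 3:30 = 12:39 AM on Aug 20.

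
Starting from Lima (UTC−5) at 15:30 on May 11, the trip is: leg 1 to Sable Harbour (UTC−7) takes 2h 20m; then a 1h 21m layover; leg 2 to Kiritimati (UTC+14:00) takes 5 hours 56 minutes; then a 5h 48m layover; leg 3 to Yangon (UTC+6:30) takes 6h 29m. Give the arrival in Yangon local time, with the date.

Convert departure to UTC: 15:30 + 5:00 = 20:30 UTC on May 11.
Add 2 hours 20 minutes leg 1 → 22:50 UTC.
Add 1 hour and 21 minutes layover in Sable Harbour → 00:11 UTC (May 12).
Add 5 hours 56 minutes leg 2 → 06:07 UTC.
Add 5 hours 48 minutes layover in Kiritimati → 11:55 UTC.
Add 6 hours and 29 minutes leg 3 → 18:24 UTC.
Yangon is UTC+6:30, so local arrival = 18:24 + 6:30 = 00:54 on May 13.

00:54 on May 13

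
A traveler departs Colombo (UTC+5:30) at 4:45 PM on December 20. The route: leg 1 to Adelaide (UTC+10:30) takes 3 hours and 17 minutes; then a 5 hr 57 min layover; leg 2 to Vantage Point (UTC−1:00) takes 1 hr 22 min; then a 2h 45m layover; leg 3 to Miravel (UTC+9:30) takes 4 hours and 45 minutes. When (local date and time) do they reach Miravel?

2:51 PM on December 21

Convert departure to UTC: 4:45 PM − 5:30 = 11:15 AM UTC on Dec 20.
Add 3 hours and 17 minutes leg 1 → 2:32 PM UTC.
Add 5 hours and 57 minutes layover in Adelaide → 8:29 PM UTC.
Add 1 hour and 22 minutes leg 2 → 9:51 PM UTC.
Add 2 hours and 45 minutes layover in Vantage Point → 12:36 AM UTC (Dec 21).
Add 4 hours and 45 minutes leg 3 → 5:21 AM UTC.
Miravel is UTC+9:30, so local arrival = 5:21 AM + 9:30 = 2:51 PM on Dec 21.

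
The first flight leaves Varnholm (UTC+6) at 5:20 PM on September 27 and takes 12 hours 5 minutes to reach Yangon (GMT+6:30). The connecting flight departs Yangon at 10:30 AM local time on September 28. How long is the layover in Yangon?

4 hours 35 minutes

Convert departure to UTC: 5:20 PM − 6:00 = 11:20 AM UTC on Sep 27.
Add 12 hours 5 minutes flight time → 11:25 PM UTC.
Yangon is UTC+6:30, so local arrival = 11:25 PM + 6:30 = 5:55 AM on Sep 28.
Layover = 10:30 AM − 5:55 AM = 4 hours 35 minutes.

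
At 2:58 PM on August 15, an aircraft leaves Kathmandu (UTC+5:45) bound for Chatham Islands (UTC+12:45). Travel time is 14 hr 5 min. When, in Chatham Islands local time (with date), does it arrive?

Chatham Islands is 7:00 ahead of Kathmandu.
After 14 hours and 5 minutes it is 5:03 AM (Aug 16) in Kathmandu.
Shift by the zone difference: 5:03 AM + 7:00 = 12:03 PM on Aug 16 in Chatham Islands.

12:03 PM on Aug 16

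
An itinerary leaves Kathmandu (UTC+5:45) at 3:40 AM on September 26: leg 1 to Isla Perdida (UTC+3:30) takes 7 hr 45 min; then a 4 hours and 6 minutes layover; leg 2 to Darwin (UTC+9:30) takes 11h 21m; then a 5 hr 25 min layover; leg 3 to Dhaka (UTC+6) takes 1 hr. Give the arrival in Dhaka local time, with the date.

9:32 AM on Sep 27

Convert departure to UTC: 3:40 AM − 5:45 = 9:55 PM UTC on Sep 25.
Add 7 hours 45 minutes leg 1 → 5:40 AM UTC (Sep 26).
Add 4 hours and 6 minutes layover in Isla Perdida → 9:46 AM UTC.
Add 11 hours and 21 minutes leg 2 → 9:07 PM UTC.
Add 5 hours 25 minutes layover in Darwin → 2:32 AM UTC (Sep 27).
Add 1 hour leg 3 → 3:32 AM UTC.
Dhaka is UTC+6:00, so local arrival = 3:32 AM + 6:00 = 9:32 AM on Sep 27.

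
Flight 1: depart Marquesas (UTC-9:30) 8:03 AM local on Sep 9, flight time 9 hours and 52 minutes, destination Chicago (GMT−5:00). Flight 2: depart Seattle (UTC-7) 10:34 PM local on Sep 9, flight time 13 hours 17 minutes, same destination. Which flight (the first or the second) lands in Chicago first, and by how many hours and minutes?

the first, by 15 hours 26 minutes

Flight 1 in UTC: 8:03 AM + 9:30 = 5:33 PM on Sep 9.
+9 hours 52 minutes → arrive 3:25 AM UTC on Sep 10.
Flight 2 in UTC: 10:34 PM + 7:00 = 5:34 AM on Sep 10.
+13 hours 17 minutes → arrive 6:51 PM UTC on Sep 10.
Flight 1 lands earlier by 15 hours 26 minutes.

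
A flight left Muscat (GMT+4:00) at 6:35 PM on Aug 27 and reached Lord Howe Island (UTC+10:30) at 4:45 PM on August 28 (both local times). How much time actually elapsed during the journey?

Departure in UTC: 6:35 PM − 4:00 = 2:35 PM on Aug 27.
Arrival in UTC: 4:45 PM − 10:30 = 6:15 AM on Aug 28.
Elapsed = 6:15 AM − 2:35 PM (+1 day) = 15 hours 40 minutes.

15 hours 40 minutes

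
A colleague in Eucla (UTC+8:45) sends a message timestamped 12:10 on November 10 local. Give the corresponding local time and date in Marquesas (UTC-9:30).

Marquesas is 18:15 behind Eucla.
Shift by the zone difference: 12:10 − 18:15 = 17:55 on Nov 9 in Marquesas.

17:55 on Nov 9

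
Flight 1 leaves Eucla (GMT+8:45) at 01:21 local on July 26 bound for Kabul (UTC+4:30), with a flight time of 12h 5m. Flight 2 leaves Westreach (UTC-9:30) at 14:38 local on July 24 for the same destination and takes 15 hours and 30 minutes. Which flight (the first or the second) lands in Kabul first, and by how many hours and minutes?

Flight 1 in UTC: 01:21 − 8:45 = 16:36 on Jul 25.
+12 hours 5 minutes → arrive 04:41 UTC on Jul 26.
Flight 2 in UTC: 14:38 + 9:30 = 00:08 on Jul 25.
+15 hours and 30 minutes → arrive 15:38 UTC on Jul 25.
Flight 2 lands earlier by 13 hours 3 minutes.

the second, by 13 hours 3 minutes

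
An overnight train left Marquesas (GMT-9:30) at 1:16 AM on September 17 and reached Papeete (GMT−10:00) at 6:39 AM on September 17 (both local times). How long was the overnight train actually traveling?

Departure in UTC: 1:16 AM + 9:30 = 10:46 AM on Sep 17.
Arrival in UTC: 6:39 AM + 10:00 = 4:39 PM on Sep 17.
Elapsed = 4:39 PM − 10:46 AM = 5 hours 53 minutes.

5 hours 53 minutes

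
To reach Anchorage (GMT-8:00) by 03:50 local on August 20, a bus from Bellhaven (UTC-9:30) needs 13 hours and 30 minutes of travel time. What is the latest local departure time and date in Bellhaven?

Target arrival in UTC: 03:50 + 8:00 = 11:50 on Aug 20.
Subtract 13 hours 30 minutes → departure 22:20 UTC on Aug 19.
Bellhaven is UTC−9:30: 22:20 − 9:30 = 12:50 on Aug 19.

12:50 on Aug 19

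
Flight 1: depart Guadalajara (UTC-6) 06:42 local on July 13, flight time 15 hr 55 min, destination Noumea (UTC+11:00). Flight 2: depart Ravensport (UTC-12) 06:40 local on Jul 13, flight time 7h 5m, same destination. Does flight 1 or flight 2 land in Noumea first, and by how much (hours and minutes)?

the second, by 2 hours 52 minutes

Flight 1 in UTC: 06:42 + 6:00 = 12:42 on Jul 13.
+15 hours 55 minutes → arrive 04:37 UTC on Jul 14.
Flight 2 in UTC: 06:40 + 12:00 = 18:40 on Jul 13.
+7 hours and 5 minutes → arrive 01:45 UTC on Jul 14.
Flight 2 lands earlier by 2 hours 52 minutes.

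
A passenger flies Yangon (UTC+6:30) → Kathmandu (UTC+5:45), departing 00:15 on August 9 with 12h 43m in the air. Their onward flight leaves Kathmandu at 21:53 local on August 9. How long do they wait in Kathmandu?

9 hours 40 minutes

Convert departure to UTC: 00:15 − 6:30 = 17:45 UTC on Aug 8.
Add 12 hours and 43 minutes flight time → 06:28 UTC (Aug 9).
Kathmandu is UTC+5:45, so local arrival = 06:28 + 5:45 = 12:13 on Aug 9.
Layover = 21:53 − 12:13 = 9 hours 40 minutes.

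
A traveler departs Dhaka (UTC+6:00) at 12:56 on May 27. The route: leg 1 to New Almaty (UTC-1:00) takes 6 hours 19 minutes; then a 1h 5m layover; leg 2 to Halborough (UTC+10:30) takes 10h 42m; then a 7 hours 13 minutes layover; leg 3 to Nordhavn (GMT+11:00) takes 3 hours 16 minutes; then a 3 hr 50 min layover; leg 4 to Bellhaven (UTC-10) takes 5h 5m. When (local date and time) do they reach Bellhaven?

10:26 on May 28

Convert departure to UTC: 12:56 − 6:00 = 06:56 UTC on May 27.
Add 6 hours 19 minutes leg 1 → 13:15 UTC.
Add 1 hour 5 minutes layover in New Almaty → 14:20 UTC.
Add 10 hours and 42 minutes leg 2 → 01:02 UTC (May 28).
Add 7 hours 13 minutes layover in Halborough → 08:15 UTC.
Add 3 hours 16 minutes leg 3 → 11:31 UTC.
Add 3 hours 50 minutes layover in Nordhavn → 15:21 UTC.
Add 5 hours 5 minutes leg 4 → 20:26 UTC.
Bellhaven is UTC−10:00, so local arrival = 20:26 − 10:00 = 10:26 on May 28.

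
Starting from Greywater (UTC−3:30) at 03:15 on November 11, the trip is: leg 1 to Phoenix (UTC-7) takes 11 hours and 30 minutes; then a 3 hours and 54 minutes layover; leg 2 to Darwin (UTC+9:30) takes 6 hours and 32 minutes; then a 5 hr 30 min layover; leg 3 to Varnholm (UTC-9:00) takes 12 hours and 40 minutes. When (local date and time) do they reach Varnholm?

13:51 on November 12

Convert departure to UTC: 03:15 + 3:30 = 06:45 UTC on Nov 11.
Add 11 hours 30 minutes leg 1 → 18:15 UTC.
Add 3 hours 54 minutes layover in Phoenix → 22:09 UTC.
Add 6 hours and 32 minutes leg 2 → 04:41 UTC (Nov 12).
Add 5 hours 30 minutes layover in Darwin → 10:11 UTC.
Add 12 hours and 40 minutes leg 3 → 22:51 UTC.
Varnholm is UTC−9:00, so local arrival = 22:51 − 9:00 = 13:51 on Nov 12.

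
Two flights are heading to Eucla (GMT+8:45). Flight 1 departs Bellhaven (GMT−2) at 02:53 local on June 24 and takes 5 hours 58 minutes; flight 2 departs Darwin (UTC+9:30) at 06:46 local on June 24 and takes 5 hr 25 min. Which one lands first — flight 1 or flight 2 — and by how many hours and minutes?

the second, by 8 hours 10 minutes

Flight 1 in UTC: 02:53 + 2:00 = 04:53 on Jun 24.
+5 hours and 58 minutes → arrive 10:51 UTC on Jun 24.
Flight 2 in UTC: 06:46 − 9:30 = 21:16 on Jun 23.
+5 hours 25 minutes → arrive 02:41 UTC on Jun 24.
Flight 2 lands earlier by 8 hours 10 minutes.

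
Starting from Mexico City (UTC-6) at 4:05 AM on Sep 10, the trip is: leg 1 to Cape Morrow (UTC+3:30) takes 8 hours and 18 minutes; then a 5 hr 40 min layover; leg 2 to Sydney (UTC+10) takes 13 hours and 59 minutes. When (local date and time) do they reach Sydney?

12:02 AM on September 12

Convert departure to UTC: 4:05 AM + 6:00 = 10:05 AM UTC on Sep 10.
Add 8 hours and 18 minutes leg 1 → 6:23 PM UTC.
Add 5 hours and 40 minutes layover in Cape Morrow → 12:03 AM UTC (Sep 11).
Add 13 hours and 59 minutes leg 2 → 2:02 PM UTC.
Sydney is UTC+10:00, so local arrival = 2:02 PM + 10:00 = 12:02 AM on Sep 12.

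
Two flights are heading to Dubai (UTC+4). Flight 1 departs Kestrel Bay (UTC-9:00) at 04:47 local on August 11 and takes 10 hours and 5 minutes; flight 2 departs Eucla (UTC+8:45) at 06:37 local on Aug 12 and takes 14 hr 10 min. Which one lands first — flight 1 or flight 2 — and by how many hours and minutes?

the first, by 12 hours 10 minutes

Flight 1 in UTC: 04:47 + 9:00 = 13:47 on Aug 11.
+10 hours 5 minutes → arrive 23:52 UTC on Aug 11.
Flight 2 in UTC: 06:37 − 8:45 = 21:52 on Aug 11.
+14 hours and 10 minutes → arrive 12:02 UTC on Aug 12.
Flight 1 lands earlier by 12 hours 10 minutes.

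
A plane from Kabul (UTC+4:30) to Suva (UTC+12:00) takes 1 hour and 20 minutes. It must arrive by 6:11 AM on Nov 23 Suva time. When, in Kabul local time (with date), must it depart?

Target arrival in UTC: 6:11 AM − 12:00 = 6:11 PM on Nov 22.
Subtract 1 hour and 20 minutes → departure 4:51 PM UTC on Nov 22.
Kabul is UTC+4:30: 4:51 PM + 4:30 = 9:21 PM on Nov 22.

9:21 PM on Nov 22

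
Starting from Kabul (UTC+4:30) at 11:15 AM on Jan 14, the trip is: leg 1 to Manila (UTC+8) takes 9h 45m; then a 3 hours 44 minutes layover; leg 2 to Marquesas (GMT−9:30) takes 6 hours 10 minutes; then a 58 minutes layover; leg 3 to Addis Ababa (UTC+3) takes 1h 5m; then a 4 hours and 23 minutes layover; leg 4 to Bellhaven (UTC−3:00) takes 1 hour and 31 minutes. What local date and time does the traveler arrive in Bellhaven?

Convert departure to UTC: 11:15 AM − 4:30 = 6:45 AM UTC on Jan 14.
Add 9 hours and 45 minutes leg 1 → 4:30 PM UTC.
Add 3 hours and 44 minutes layover in Manila → 8:14 PM UTC.
Add 6 hours 10 minutes leg 2 → 2:24 AM UTC (Jan 15).
Add 58 minutes layover in Marquesas → 3:22 AM UTC.
Add 1 hour and 5 minutes leg 3 → 4:27 AM UTC.
Add 4 hours 23 minutes layover in Addis Ababa → 8:50 AM UTC.
Add 1 hour and 31 minutes leg 4 → 10:21 AM UTC.
Bellhaven is UTC−3:00, so local arrival = 10:21 AM − 3:00 = 7:21 AM on Jan 15.

7:21 AM on January 15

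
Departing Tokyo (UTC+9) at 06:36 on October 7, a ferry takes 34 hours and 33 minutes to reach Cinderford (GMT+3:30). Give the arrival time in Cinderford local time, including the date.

11:39 on October 8

Cinderford is 5:30 behind Tokyo.
After 34 hours 33 minutes it is 17:09 (Oct 8) in Tokyo.
Shift by the zone difference: 17:09 − 5:30 = 11:39 on Oct 8 in Cinderford.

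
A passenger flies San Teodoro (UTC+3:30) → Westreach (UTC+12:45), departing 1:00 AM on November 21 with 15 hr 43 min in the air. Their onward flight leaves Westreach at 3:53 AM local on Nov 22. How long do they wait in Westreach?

Convert departure to UTC: 1:00 AM − 3:30 = 9:30 PM UTC on Nov 20.
Add 15 hours and 43 minutes flight time → 1:13 PM UTC (Nov 21).
Westreach is UTC+12:45, so local arrival = 1:13 PM + 12:45 = 1:58 AM on Nov 22.
Layover = 3:53 AM − 1:58 AM = 1 hour 55 minutes.

1 hour 55 minutes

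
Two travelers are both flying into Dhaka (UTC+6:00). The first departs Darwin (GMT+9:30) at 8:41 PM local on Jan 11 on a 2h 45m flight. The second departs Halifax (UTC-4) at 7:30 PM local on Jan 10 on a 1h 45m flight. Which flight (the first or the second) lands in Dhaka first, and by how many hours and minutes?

Flight 1 in UTC: 8:41 PM − 9:30 = 11:11 AM on Jan 11.
+2 hours and 45 minutes → arrive 1:56 PM UTC on Jan 11.
Flight 2 in UTC: 7:30 PM + 4:00 = 11:30 PM on Jan 10.
+1 hour 45 minutes → arrive 1:15 AM UTC on Jan 11.
Flight 2 lands earlier by 12 hours 41 minutes.

the second, by 12 hours 41 minutes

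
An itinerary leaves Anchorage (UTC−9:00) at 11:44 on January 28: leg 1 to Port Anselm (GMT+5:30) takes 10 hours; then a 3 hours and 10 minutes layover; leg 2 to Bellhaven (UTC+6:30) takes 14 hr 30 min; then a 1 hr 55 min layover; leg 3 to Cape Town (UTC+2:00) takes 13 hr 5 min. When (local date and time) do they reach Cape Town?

17:24 on January 30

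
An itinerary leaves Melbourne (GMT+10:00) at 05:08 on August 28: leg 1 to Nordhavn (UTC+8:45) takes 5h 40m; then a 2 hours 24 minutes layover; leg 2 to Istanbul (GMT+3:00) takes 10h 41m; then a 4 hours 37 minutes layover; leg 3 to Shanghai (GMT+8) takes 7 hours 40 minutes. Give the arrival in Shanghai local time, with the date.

Convert departure to UTC: 05:08 − 10:00 = 19:08 UTC on Aug 27.
Add 5 hours 40 minutes leg 1 → 00:48 UTC (Aug 28).
Add 2 hours and 24 minutes layover in Nordhavn → 03:12 UTC.
Add 10 hours 41 minutes leg 2 → 13:53 UTC.
Add 4 hours and 37 minutes layover in Istanbul → 18:30 UTC.
Add 7 hours and 40 minutes leg 3 → 02:10 UTC (Aug 29).
Shanghai is UTC+8:00, so local arrival = 02:10 + 8:00 = 10:10 on Aug 29.

10:10 on August 29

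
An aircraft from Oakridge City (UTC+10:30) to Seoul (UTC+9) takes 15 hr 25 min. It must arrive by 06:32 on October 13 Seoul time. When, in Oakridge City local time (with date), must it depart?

16:37 on October 12

Target arrival in UTC: 06:32 − 9:00 = 21:32 on Oct 12.
Subtract 15 hours 25 minutes → departure 06:07 UTC on Oct 12.
Oakridge City is UTC+10:30: 06:07 + 10:30 = 16:37 on Oct 12.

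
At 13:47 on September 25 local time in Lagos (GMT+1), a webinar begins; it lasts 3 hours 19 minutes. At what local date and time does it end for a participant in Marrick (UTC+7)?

23:06 on September 25

Convert start to UTC: 13:47 − 1:00 = 12:47 UTC on Sep 25.
Add 3 hours and 19 minutes duration → 16:06 UTC.
Marrick is UTC+7:00, so local end time = 16:06 + 7:00 = 23:06 on Sep 25.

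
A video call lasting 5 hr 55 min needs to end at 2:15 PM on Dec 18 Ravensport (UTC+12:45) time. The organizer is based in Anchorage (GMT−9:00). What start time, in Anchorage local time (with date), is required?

10:35 AM on Dec 17

Target end time in UTC: 2:15 PM − 12:45 = 1:30 AM on Dec 18.
Subtract 5 hours and 55 minutes → start 7:35 PM UTC on Dec 17.
Anchorage is UTC−9:00: 7:35 PM − 9:00 = 10:35 AM on Dec 17.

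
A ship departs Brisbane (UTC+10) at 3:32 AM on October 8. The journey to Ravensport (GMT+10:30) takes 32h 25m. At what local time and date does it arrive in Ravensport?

12:27 PM on Oct 9

Convert departure to UTC: 3:32 AM − 10:00 = 5:32 PM UTC on Oct 7.
Add 32 hours 25 minutes travel time → 1:57 AM UTC (Oct 9).
Ravensport is UTC+10:30, so local arrival = 1:57 AM + 10:30 = 12:27 PM on Oct 9.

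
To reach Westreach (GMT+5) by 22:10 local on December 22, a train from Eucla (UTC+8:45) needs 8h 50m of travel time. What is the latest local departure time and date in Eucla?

Target arrival in UTC: 22:10 − 5:00 = 17:10 on Dec 22.
Subtract 8 hours 50 minutes → departure 08:20 UTC on Dec 22.
Eucla is UTC+8:45: 08:20 + 8:45 = 17:05 on Dec 22.

17:05 on Dec 22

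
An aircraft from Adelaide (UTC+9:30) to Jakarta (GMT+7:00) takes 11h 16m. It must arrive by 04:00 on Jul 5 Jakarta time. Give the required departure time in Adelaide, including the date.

19:14 on July 4

Target arrival in UTC: 04:00 − 7:00 = 21:00 on Jul 4.
Subtract 11 hours 16 minutes → departure 09:44 UTC on Jul 4.
Adelaide is UTC+9:30: 09:44 + 9:30 = 19:14 on Jul 4.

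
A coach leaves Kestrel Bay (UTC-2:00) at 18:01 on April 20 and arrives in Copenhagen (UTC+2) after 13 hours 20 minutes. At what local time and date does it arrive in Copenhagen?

11:21 on April 21

Convert departure to UTC: 18:01 + 2:00 = 20:01 UTC on Apr 20.
Add 13 hours and 20 minutes travel time → 09:21 UTC (Apr 21).
Copenhagen is UTC+2:00, so local arrival = 09:21 + 2:00 = 11:21 on Apr 21.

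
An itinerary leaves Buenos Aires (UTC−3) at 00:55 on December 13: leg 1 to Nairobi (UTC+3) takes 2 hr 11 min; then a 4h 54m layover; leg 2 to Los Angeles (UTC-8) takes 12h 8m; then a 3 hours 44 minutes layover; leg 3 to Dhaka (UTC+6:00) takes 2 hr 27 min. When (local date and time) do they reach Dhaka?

11:19 on Dec 14

Convert departure to UTC: 00:55 + 3:00 = 03:55 UTC on Dec 13.
Add 2 hours 11 minutes leg 1 → 06:06 UTC.
Add 4 hours 54 minutes layover in Nairobi → 11:00 UTC.
Add 12 hours 8 minutes leg 2 → 23:08 UTC.
Add 3 hours 44 minutes layover in Los Angeles → 02:52 UTC (Dec 14).
Add 2 hours and 27 minutes leg 3 → 05:19 UTC.
Dhaka is UTC+6:00, so local arrival = 05:19 + 6:00 = 11:19 on Dec 14.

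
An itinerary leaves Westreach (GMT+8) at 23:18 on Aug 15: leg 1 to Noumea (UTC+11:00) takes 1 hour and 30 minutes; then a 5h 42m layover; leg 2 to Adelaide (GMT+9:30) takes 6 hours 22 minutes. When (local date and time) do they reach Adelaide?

14:22 on August 16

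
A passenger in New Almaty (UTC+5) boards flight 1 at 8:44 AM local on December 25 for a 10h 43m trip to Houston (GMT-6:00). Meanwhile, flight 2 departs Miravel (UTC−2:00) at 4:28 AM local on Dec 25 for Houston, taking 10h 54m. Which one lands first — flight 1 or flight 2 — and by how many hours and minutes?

Flight 1 in UTC: 8:44 AM − 5:00 = 3:44 AM on Dec 25.
+10 hours 43 minutes → arrive 2:27 PM UTC on Dec 25.
Flight 2 in UTC: 4:28 AM + 2:00 = 6:28 AM on Dec 25.
+10 hours and 54 minutes → arrive 5:22 PM UTC on Dec 25.
Flight 1 lands earlier by 2 hours 55 minutes.

the first, by 2 hours 55 minutes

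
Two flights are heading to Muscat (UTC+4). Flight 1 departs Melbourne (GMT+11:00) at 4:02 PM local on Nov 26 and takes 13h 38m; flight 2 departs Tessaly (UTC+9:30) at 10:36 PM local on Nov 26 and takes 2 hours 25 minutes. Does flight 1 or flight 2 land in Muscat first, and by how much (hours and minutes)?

the second, by 3 hours 9 minutes

Flight 1 in UTC: 4:02 PM − 11:00 = 5:02 AM on Nov 26.
+13 hours and 38 minutes → arrive 6:40 PM UTC on Nov 26.
Flight 2 in UTC: 10:36 PM − 9:30 = 1:06 PM on Nov 26.
+2 hours 25 minutes → arrive 3:31 PM UTC on Nov 26.
Flight 2 lands earlier by 3 hours 9 minutes.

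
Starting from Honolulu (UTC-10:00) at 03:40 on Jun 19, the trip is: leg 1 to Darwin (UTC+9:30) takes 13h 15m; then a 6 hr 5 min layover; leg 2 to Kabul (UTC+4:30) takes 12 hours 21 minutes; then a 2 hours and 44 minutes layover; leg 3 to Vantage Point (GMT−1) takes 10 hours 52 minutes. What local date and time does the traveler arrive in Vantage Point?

09:57 on Jun 21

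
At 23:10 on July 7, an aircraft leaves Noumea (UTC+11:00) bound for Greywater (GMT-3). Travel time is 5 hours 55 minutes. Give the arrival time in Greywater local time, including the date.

15:05 on Jul 7

Convert departure to UTC: 23:10 − 11:00 = 12:10 UTC on Jul 7.
Add 5 hours and 55 minutes travel time → 18:05 UTC.
Greywater is UTC−3:00, so local arrival = 18:05 − 3:00 = 15:05 on Jul 7.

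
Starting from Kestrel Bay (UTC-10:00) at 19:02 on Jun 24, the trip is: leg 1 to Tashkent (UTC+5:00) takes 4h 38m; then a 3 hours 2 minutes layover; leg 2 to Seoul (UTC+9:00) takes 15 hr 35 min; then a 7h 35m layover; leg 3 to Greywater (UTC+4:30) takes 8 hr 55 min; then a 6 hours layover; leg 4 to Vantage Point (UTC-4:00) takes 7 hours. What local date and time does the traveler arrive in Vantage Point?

Convert departure to UTC: 19:02 + 10:00 = 05:02 UTC on Jun 25.
Add 4 hours 38 minutes leg 1 → 09:40 UTC.
Add 3 hours 2 minutes layover in Tashkent → 12:42 UTC.
Add 15 hours and 35 minutes leg 2 → 04:17 UTC (Jun 26).
Add 7 hours and 35 minutes layover in Seoul → 11:52 UTC.
Add 8 hours and 55 minutes leg 3 → 20:47 UTC.
Add 6 hours layover in Greywater → 02:47 UTC (Jun 27).
Add 7 hours leg 4 → 09:47 UTC.
Vantage Point is UTC−4:00, so local arrival = 09:47 − 4:00 = 05:47 on Jun 27.

05:47 on Jun 27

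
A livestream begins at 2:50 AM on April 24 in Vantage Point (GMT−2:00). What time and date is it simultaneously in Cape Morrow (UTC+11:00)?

3:50 PM on April 24

In UTC: 2:50 AM + 2:00 = 4:50 AM on Apr 24.
Cape Morrow is UTC+11:00: 4:50 AM + 11:00 = 3:50 PM on Apr 24.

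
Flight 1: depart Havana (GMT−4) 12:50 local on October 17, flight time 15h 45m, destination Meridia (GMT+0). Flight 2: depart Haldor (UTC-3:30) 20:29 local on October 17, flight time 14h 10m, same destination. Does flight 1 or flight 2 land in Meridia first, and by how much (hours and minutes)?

the first, by 5 hours 34 minutes

Flight 1 in UTC: 12:50 + 4:00 = 16:50 on Oct 17.
+15 hours and 45 minutes → arrive 08:35 UTC on Oct 18.
Flight 2 in UTC: 20:29 + 3:30 = 23:59 on Oct 17.
+14 hours and 10 minutes → arrive 14:09 UTC on Oct 18.
Flight 1 lands earlier by 5 hours 34 minutes.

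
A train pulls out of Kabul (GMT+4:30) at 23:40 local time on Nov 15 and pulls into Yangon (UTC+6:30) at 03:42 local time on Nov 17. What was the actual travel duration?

Departure in UTC: 23:40 − 4:30 = 19:10 on Nov 15.
Arrival in UTC: 03:42 − 6:30 = 21:12 on Nov 16.
Elapsed = 21:12 − 19:10 (+1 day) = 26 hours 2 minutes.

26 hours 2 minutes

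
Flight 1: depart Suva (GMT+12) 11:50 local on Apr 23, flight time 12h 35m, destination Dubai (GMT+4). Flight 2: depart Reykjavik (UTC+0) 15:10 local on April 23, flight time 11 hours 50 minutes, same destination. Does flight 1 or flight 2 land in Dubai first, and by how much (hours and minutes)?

Flight 1 in UTC: 11:50 − 12:00 = 23:50 on Apr 22.
+12 hours and 35 minutes → arrive 12:25 UTC on Apr 23.
Flight 2 departs at 15:10 UTC (Apr 23).
+11 hours 50 minutes → arrive 03:00 UTC on Apr 24.
Flight 1 lands earlier by 14 hours 35 minutes.

the first, by 14 hours 35 minutes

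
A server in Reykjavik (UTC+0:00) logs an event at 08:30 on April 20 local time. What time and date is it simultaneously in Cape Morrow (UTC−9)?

Reykjavik is UTC+0 so that is 08:30 UTC.
Cape Morrow is UTC−9:00: 08:30 − 9:00 = 23:30 on Apr 19.

23:30 on April 19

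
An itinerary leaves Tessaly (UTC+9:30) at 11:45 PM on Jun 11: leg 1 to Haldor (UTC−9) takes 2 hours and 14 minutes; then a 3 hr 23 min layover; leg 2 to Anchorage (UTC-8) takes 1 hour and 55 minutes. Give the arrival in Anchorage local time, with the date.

1:47 PM on June 11

Convert departure to UTC: 11:45 PM − 9:30 = 2:15 PM UTC on Jun 11.
Add 2 hours 14 minutes leg 1 → 4:29 PM UTC.
Add 3 hours 23 minutes layover in Haldor → 7:52 PM UTC.
Add 1 hour 55 minutes leg 2 → 9:47 PM UTC.
Anchorage is UTC−8:00, so local arrival = 9:47 PM − 8:00 = 1:47 PM on Jun 11.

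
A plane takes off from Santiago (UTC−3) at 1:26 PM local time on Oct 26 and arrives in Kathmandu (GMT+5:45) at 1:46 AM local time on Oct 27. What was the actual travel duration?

Departure in UTC: 1:26 PM + 3:00 = 4:26 PM on Oct 26.
Arrival in UTC: 1:46 AM − 5:45 = 8:01 PM on Oct 26.
Elapsed = 8:01 PM − 4:26 PM = 3 hours 35 minutes.

3 hours 35 minutes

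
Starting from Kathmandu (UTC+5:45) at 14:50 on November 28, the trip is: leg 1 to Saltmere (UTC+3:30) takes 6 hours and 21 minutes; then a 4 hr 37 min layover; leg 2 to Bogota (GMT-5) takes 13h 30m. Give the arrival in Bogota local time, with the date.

04:33 on Nov 29

Convert departure to UTC: 14:50 − 5:45 = 09:05 UTC on Nov 28.
Add 6 hours and 21 minutes leg 1 → 15:26 UTC.
Add 4 hours and 37 minutes layover in Saltmere → 20:03 UTC.
Add 13 hours 30 minutes leg 2 → 09:33 UTC (Nov 29).
Bogota is UTC−5:00, so local arrival = 09:33 − 5:00 = 04:33 on Nov 29.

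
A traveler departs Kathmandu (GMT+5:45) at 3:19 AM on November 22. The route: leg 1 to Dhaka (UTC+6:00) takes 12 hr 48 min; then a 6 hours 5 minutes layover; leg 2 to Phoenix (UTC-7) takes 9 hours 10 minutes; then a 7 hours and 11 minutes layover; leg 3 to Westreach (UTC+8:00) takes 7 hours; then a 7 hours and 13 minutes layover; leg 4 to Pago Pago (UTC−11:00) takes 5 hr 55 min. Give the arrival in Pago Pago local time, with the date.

Convert departure to UTC: 3:19 AM − 5:45 = 9:34 PM UTC on Nov 21.
Add 12 hours 48 minutes leg 1 → 10:22 AM UTC (Nov 22).
Add 6 hours 5 minutes layover in Dhaka → 4:27 PM UTC.
Add 9 hours 10 minutes leg 2 → 1:37 AM UTC (Nov 23).
Add 7 hours 11 minutes layover in Phoenix → 8:48 AM UTC.
Add 7 hours leg 3 → 3:48 PM UTC.
Add 7 hours and 13 minutes layover in Westreach → 11:01 PM UTC.
Add 5 hours 55 minutes leg 4 → 4:56 AM UTC (Nov 24).
Pago Pago is UTC−11:00, so local arrival = 4:56 AM − 11:00 = 5:56 PM on Nov 23.

5:56 PM on November 23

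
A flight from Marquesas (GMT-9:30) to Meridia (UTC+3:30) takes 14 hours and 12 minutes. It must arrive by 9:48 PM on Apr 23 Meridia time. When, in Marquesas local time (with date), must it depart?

Target arrival in UTC: 9:48 PM − 3:30 = 6:18 PM on Apr 23.
Subtract 14 hours 12 minutes → departure 4:06 AM UTC on Apr 23.
Marquesas is UTC−9:30: 4:06 AM − 9:30 = 6:36 PM on Apr 22.

6:36 PM on April 22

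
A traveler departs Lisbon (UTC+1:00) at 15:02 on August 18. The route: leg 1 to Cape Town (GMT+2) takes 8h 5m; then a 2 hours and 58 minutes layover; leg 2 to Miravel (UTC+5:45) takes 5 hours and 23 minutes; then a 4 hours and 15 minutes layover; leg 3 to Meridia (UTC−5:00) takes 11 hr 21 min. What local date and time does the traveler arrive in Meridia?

17:04 on August 19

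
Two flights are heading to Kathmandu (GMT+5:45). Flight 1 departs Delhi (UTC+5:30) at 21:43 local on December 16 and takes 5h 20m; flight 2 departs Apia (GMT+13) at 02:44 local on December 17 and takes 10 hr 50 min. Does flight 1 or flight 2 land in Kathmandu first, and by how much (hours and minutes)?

Flight 1 in UTC: 21:43 − 5:30 = 16:13 on Dec 16.
+5 hours 20 minutes → arrive 21:33 UTC on Dec 16.
Flight 2 in UTC: 02:44 − 13:00 = 13:44 on Dec 16.
+10 hours 50 minutes → arrive 00:34 UTC on Dec 17.
Flight 1 lands earlier by 3 hours 1 minute.

the first, by 3 hours 1 minute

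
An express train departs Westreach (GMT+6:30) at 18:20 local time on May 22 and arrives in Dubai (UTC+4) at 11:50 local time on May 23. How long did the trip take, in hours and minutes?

20 hours

Departure in UTC: 18:20 − 6:30 = 11:50 on May 22.
Arrival in UTC: 11:50 − 4:00 = 07:50 on May 23.
Elapsed = 07:50 − 11:50 (+1 day) = 20 hours.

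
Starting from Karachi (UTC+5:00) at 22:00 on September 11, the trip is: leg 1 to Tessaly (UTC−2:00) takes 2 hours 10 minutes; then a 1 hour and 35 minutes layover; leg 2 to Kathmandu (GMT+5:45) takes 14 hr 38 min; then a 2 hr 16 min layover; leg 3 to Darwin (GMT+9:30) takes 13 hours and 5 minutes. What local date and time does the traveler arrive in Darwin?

12:14 on Sep 13

Convert departure to UTC: 22:00 − 5:00 = 17:00 UTC on Sep 11.
Add 2 hours 10 minutes leg 1 → 19:10 UTC.
Add 1 hour and 35 minutes layover in Tessaly → 20:45 UTC.
Add 14 hours and 38 minutes leg 2 → 11:23 UTC (Sep 12).
Add 2 hours and 16 minutes layover in Kathmandu → 13:39 UTC.
Add 13 hours and 5 minutes leg 3 → 02:44 UTC (Sep 13).
Darwin is UTC+9:30, so local arrival = 02:44 + 9:30 = 12:14 on Sep 13.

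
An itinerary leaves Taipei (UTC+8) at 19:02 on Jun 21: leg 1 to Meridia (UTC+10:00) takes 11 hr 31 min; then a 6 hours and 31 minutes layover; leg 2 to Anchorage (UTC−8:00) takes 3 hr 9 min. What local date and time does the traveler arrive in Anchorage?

Convert departure to UTC: 19:02 − 8:00 = 11:02 UTC on Jun 21.
Add 11 hours 31 minutes leg 1 → 22:33 UTC.
Add 6 hours and 31 minutes layover in Meridia → 05:04 UTC (Jun 22).
Add 3 hours and 9 minutes leg 2 → 08:13 UTC.
Anchorage is UTC−8:00, so local arrival = 08:13 − 8:00 = 00:13 on Jun 22.

00:13 on June 22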